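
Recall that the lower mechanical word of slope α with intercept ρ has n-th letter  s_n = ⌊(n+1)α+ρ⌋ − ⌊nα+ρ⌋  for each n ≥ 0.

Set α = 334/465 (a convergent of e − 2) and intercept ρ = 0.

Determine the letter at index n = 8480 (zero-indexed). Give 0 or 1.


0

(n+1)α + ρ = (8481·334) / 465 = 2832654/465
nα + ρ     = (8480·334) / 465 = 2832320/465
⌊2832654/465⌋ = 6091,  ⌊2832320/465⌋ = 6091
s_{8480} = 6091 − 6091 = 0


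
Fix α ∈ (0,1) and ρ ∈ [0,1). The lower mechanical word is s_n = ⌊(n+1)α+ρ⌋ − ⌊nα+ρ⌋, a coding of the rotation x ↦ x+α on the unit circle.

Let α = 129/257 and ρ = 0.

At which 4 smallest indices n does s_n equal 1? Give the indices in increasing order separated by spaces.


1 3 5 7

n=0: ⌊129/257⌋−⌊0/257⌋ = 0−0 = 0
n=1: ⌊258/257⌋−⌊129/257⌋ = 1−0 = 1  ← one
n=2: ⌊387/257⌋−⌊258/257⌋ = 1−1 = 0
n=3: ⌊516/257⌋−⌊387/257⌋ = 2−1 = 1  ← one
n=4: ⌊645/257⌋−⌊516/257⌋ = 2−2 = 0
n=5: ⌊774/257⌋−⌊645/257⌋ = 3−2 = 1  ← one
n=6: ⌊903/257⌋−⌊774/257⌋ = 3−3 = 0
n=7: ⌊1032/257⌋−⌊903/257⌋ = 4−3 = 1  ← one
positions of the first 4 ones: 1 3 5 7


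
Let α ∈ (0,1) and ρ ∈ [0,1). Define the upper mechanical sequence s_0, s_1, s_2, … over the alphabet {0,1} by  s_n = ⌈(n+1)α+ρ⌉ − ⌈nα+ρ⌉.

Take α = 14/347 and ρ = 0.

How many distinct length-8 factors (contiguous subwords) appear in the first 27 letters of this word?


t_n = ⌈(n·14)/347⌉ for n = 0 … 27:
  n=0…9: ⌈0/347⌉=0 ⌈14/347⌉=1 ⌈28/347⌉=1 ⌈42/347⌉=1 ⌈56/347⌉=1 ⌈70/347⌉=1 ⌈84/347⌉=1 ⌈98/347⌉=1 ⌈112/347⌉=1 ⌈126/347⌉=1
  n=10…19: ⌈140/347⌉=1 ⌈154/347⌉=1 ⌈168/347⌉=1 ⌈182/347⌉=1 ⌈196/347⌉=1 ⌈210/347⌉=1 ⌈224/347⌉=1 ⌈238/347⌉=1 ⌈252/347⌉=1 ⌈266/347⌉=1
  n=20…27: ⌈280/347⌉=1 ⌈294/347⌉=1 ⌈308/347⌉=1 ⌈322/347⌉=1 ⌈336/347⌉=1 ⌈350/347⌉=2 ⌈364/347⌉=2 ⌈378/347⌉=2
s_n = t_(n+1) − t_n for n = 0 … 26 gives
prefix = 100000000000000000000000100
slide a length-8 window over [0..7] … [19..26] (20 windows); first occurrence of each distinct factor:
  [  0..  7] 10000000
  [  1..  8] 00000000
  [ 17.. 24] 00000001
  [ 18.. 25] 00000010
  [ 19.. 26] 00000100
  (the other 15 windows repeat one of these)
distinct factors: {00000000, 00000001, 00000010, 00000100, 10000000}
count = 5  (Sturmian bound for length 8 is 9)

5


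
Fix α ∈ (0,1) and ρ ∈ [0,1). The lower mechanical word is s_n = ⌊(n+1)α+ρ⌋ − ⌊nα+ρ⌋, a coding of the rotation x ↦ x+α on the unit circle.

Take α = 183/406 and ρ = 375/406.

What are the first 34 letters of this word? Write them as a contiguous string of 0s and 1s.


n=0: ⌊(1·183+375)/406⌋ − ⌊(0·183+375)/406⌋ = ⌊558/406⌋ − ⌊375/406⌋ = 1 − 0 = 1
n=1: ⌊(2·183+375)/406⌋ − ⌊(1·183+375)/406⌋ = ⌊741/406⌋ − ⌊558/406⌋ = 1 − 1 = 0
n=2: ⌊(3·183+375)/406⌋ − ⌊(2·183+375)/406⌋ = ⌊924/406⌋ − ⌊741/406⌋ = 2 − 1 = 1
n=3: ⌊(4·183+375)/406⌋ − ⌊(3·183+375)/406⌋ = ⌊1107/406⌋ − ⌊924/406⌋ = 2 − 2 = 0
n=4: ⌊(5·183+375)/406⌋ − ⌊(4·183+375)/406⌋ = ⌊1290/406⌋ − ⌊1107/406⌋ = 3 − 2 = 1
n=5: ⌊(6·183+375)/406⌋ − ⌊(5·183+375)/406⌋ = ⌊1473/406⌋ − ⌊1290/406⌋ = 3 − 3 = 0
n=6: ⌊(7·183+375)/406⌋ − ⌊(6·183+375)/406⌋ = ⌊1656/406⌋ − ⌊1473/406⌋ = 4 − 3 = 1
n=7: ⌊(8·183+375)/406⌋ − ⌊(7·183+375)/406⌋ = ⌊1839/406⌋ − ⌊1656/406⌋ = 4 − 4 = 0
n=8: ⌊(9·183+375)/406⌋ − ⌊(8·183+375)/406⌋ = ⌊2022/406⌋ − ⌊1839/406⌋ = 4 − 4 = 0
n=9: ⌊(10·183+375)/406⌋ − ⌊(9·183+375)/406⌋ = ⌊2205/406⌋ − ⌊2022/406⌋ = 5 − 4 = 1
n=10: ⌊(11·183+375)/406⌋ − ⌊(10·183+375)/406⌋ = ⌊2388/406⌋ − ⌊2205/406⌋ = 5 − 5 = 0
n=11: ⌊(12·183+375)/406⌋ − ⌊(11·183+375)/406⌋ = ⌊2571/406⌋ − ⌊2388/406⌋ = 6 − 5 = 1
n=12: ⌊(13·183+375)/406⌋ − ⌊(12·183+375)/406⌋ = ⌊2754/406⌋ − ⌊2571/406⌋ = 6 − 6 = 0
n=13: ⌊(14·183+375)/406⌋ − ⌊(13·183+375)/406⌋ = ⌊2937/406⌋ − ⌊2754/406⌋ = 7 − 6 = 1
n=14: ⌊(15·183+375)/406⌋ − ⌊(14·183+375)/406⌋ = ⌊3120/406⌋ − ⌊2937/406⌋ = 7 − 7 = 0
n=15: ⌊(16·183+375)/406⌋ − ⌊(15·183+375)/406⌋ = ⌊3303/406⌋ − ⌊3120/406⌋ = 8 − 7 = 1
n=16: ⌊(17·183+375)/406⌋ − ⌊(16·183+375)/406⌋ = ⌊3486/406⌋ − ⌊3303/406⌋ = 8 − 8 = 0
n=17: ⌊(18·183+375)/406⌋ − ⌊(17·183+375)/406⌋ = ⌊3669/406⌋ − ⌊3486/406⌋ = 9 − 8 = 1
n=18: ⌊(19·183+375)/406⌋ − ⌊(18·183+375)/406⌋ = ⌊3852/406⌋ − ⌊3669/406⌋ = 9 − 9 = 0
n=19: ⌊(20·183+375)/406⌋ − ⌊(19·183+375)/406⌋ = ⌊4035/406⌋ − ⌊3852/406⌋ = 9 − 9 = 0
n=20: ⌊(21·183+375)/406⌋ − ⌊(20·183+375)/406⌋ = ⌊4218/406⌋ − ⌊4035/406⌋ = 10 − 9 = 1
n=21: ⌊(22·183+375)/406⌋ − ⌊(21·183+375)/406⌋ = ⌊4401/406⌋ − ⌊4218/406⌋ = 10 − 10 = 0
n=22: ⌊(23·183+375)/406⌋ − ⌊(22·183+375)/406⌋ = ⌊4584/406⌋ − ⌊4401/406⌋ = 11 − 10 = 1
n=23: ⌊(24·183+375)/406⌋ − ⌊(23·183+375)/406⌋ = ⌊4767/406⌋ − ⌊4584/406⌋ = 11 − 11 = 0
n=24: ⌊(25·183+375)/406⌋ − ⌊(24·183+375)/406⌋ = ⌊4950/406⌋ − ⌊4767/406⌋ = 12 − 11 = 1
n=25: ⌊(26·183+375)/406⌋ − ⌊(25·183+375)/406⌋ = ⌊5133/406⌋ − ⌊4950/406⌋ = 12 − 12 = 0
n=26: ⌊(27·183+375)/406⌋ − ⌊(26·183+375)/406⌋ = ⌊5316/406⌋ − ⌊5133/406⌋ = 13 − 12 = 1
n=27: ⌊(28·183+375)/406⌋ − ⌊(27·183+375)/406⌋ = ⌊5499/406⌋ − ⌊5316/406⌋ = 13 − 13 = 0
n=28: ⌊(29·183+375)/406⌋ − ⌊(28·183+375)/406⌋ = ⌊5682/406⌋ − ⌊5499/406⌋ = 13 − 13 = 0
n=29: ⌊(30·183+375)/406⌋ − ⌊(29·183+375)/406⌋ = ⌊5865/406⌋ − ⌊5682/406⌋ = 14 − 13 = 1
n=30: ⌊(31·183+375)/406⌋ − ⌊(30·183+375)/406⌋ = ⌊6048/406⌋ − ⌊5865/406⌋ = 14 − 14 = 0
n=31: ⌊(32·183+375)/406⌋ − ⌊(31·183+375)/406⌋ = ⌊6231/406⌋ − ⌊6048/406⌋ = 15 − 14 = 1
n=32: ⌊(33·183+375)/406⌋ − ⌊(32·183+375)/406⌋ = ⌊6414/406⌋ − ⌊6231/406⌋ = 15 − 15 = 0
n=33: ⌊(34·183+375)/406⌋ − ⌊(33·183+375)/406⌋ = ⌊6597/406⌋ − ⌊6414/406⌋ = 16 − 15 = 1

1010101001010101010010101010010101


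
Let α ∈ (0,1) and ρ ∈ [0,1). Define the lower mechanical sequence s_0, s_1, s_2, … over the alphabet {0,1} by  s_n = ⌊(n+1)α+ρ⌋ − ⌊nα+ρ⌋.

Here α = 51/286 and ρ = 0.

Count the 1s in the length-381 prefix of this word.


#1s = Σ_{n=0}^{380} s_n = Σ_{n=0}^{380} (⌊(n+1)α+ρ⌋ − ⌊nα+ρ⌋)
the sum telescopes: every ⌊nα+ρ⌋ with 0 < n < 381 appears once with + and once with −, leaving ⌊381α+ρ⌋ − ⌊0·α+ρ⌋
381α + ρ = (381·51) / 286 = 19431/286
ρ = 0/286
⌊19431/286⌋ = 67,  ⌊0/286⌋ = 0
#1s = 67 − 0 = 67

67


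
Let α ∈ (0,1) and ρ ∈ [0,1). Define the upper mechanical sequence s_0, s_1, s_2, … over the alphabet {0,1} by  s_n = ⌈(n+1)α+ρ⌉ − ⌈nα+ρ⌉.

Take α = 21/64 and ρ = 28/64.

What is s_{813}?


0

(n+1)α + ρ = (814·21 + 28) / 64 = 17122/64
nα + ρ     = (813·21 + 28) / 64 = 17101/64
⌈17122/64⌉ = 268,  ⌈17101/64⌉ = 268
s_{813} = 268 − 268 = 0


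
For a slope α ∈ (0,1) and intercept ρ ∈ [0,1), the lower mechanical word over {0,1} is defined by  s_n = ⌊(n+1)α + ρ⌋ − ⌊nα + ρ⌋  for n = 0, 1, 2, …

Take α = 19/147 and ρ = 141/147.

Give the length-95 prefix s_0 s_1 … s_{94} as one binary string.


10000000100000010000000100000001000000100000001000000010000000100000010000000100000001000000010

n=0: ⌊(1·19+141)/147⌋ − ⌊(0·19+141)/147⌋ = ⌊160/147⌋ − ⌊141/147⌋ = 1 − 0 = 1
n=1: ⌊(2·19+141)/147⌋ − ⌊(1·19+141)/147⌋ = ⌊179/147⌋ − ⌊160/147⌋ = 1 − 1 = 0
n=2: ⌊(3·19+141)/147⌋ − ⌊(2·19+141)/147⌋ = ⌊198/147⌋ − ⌊179/147⌋ = 1 − 1 = 0
n=3: ⌊(4·19+141)/147⌋ − ⌊(3·19+141)/147⌋ = ⌊217/147⌋ − ⌊198/147⌋ = 1 − 1 = 0
n=4: ⌊(5·19+141)/147⌋ − ⌊(4·19+141)/147⌋ = ⌊236/147⌋ − ⌊217/147⌋ = 1 − 1 = 0
n=5: ⌊(6·19+141)/147⌋ − ⌊(5·19+141)/147⌋ = ⌊255/147⌋ − ⌊236/147⌋ = 1 − 1 = 0
n=6: ⌊(7·19+141)/147⌋ − ⌊(6·19+141)/147⌋ = ⌊274/147⌋ − ⌊255/147⌋ = 1 − 1 = 0
n=7: ⌊(8·19+141)/147⌋ − ⌊(7·19+141)/147⌋ = ⌊293/147⌋ − ⌊274/147⌋ = 1 − 1 = 0
n=8: ⌊(9·19+141)/147⌋ − ⌊(8·19+141)/147⌋ = ⌊312/147⌋ − ⌊293/147⌋ = 2 − 1 = 1
n=9: ⌊(10·19+141)/147⌋ − ⌊(9·19+141)/147⌋ = ⌊331/147⌋ − ⌊312/147⌋ = 2 − 2 = 0
n=10: ⌊(11·19+141)/147⌋ − ⌊(10·19+141)/147⌋ = ⌊350/147⌋ − ⌊331/147⌋ = 2 − 2 = 0
n=11: ⌊(12·19+141)/147⌋ − ⌊(11·19+141)/147⌋ = ⌊369/147⌋ − ⌊350/147⌋ = 2 − 2 = 0
n=12: ⌊(13·19+141)/147⌋ − ⌊(12·19+141)/147⌋ = ⌊388/147⌋ − ⌊369/147⌋ = 2 − 2 = 0
n=13: ⌊(14·19+141)/147⌋ − ⌊(13·19+141)/147⌋ = ⌊407/147⌋ − ⌊388/147⌋ = 2 − 2 = 0
n=14: ⌊(15·19+141)/147⌋ − ⌊(14·19+141)/147⌋ = ⌊426/147⌋ − ⌊407/147⌋ = 2 − 2 = 0
n=15: ⌊(16·19+141)/147⌋ − ⌊(15·19+141)/147⌋ = ⌊445/147⌋ − ⌊426/147⌋ = 3 − 2 = 1
n=16: ⌊(17·19+141)/147⌋ − ⌊(16·19+141)/147⌋ = ⌊464/147⌋ − ⌊445/147⌋ = 3 − 3 = 0
n=17: ⌊(18·19+141)/147⌋ − ⌊(17·19+141)/147⌋ = ⌊483/147⌋ − ⌊464/147⌋ = 3 − 3 = 0
n=18: ⌊(19·19+141)/147⌋ − ⌊(18·19+141)/147⌋ = ⌊502/147⌋ − ⌊483/147⌋ = 3 − 3 = 0
n=19: ⌊(20·19+141)/147⌋ − ⌊(19·19+141)/147⌋ = ⌊521/147⌋ − ⌊502/147⌋ = 3 − 3 = 0
n=20: ⌊(21·19+141)/147⌋ − ⌊(20·19+141)/147⌋ = ⌊540/147⌋ − ⌊521/147⌋ = 3 − 3 = 0
n=21: ⌊(22·19+141)/147⌋ − ⌊(21·19+141)/147⌋ = ⌊559/147⌋ − ⌊540/147⌋ = 3 − 3 = 0
n=22: ⌊(23·19+141)/147⌋ − ⌊(22·19+141)/147⌋ = ⌊578/147⌋ − ⌊559/147⌋ = 3 − 3 = 0
n=23: ⌊(24·19+141)/147⌋ − ⌊(23·19+141)/147⌋ = ⌊597/147⌋ − ⌊578/147⌋ = 4 − 3 = 1
n=24: ⌊(25·19+141)/147⌋ − ⌊(24·19+141)/147⌋ = ⌊616/147⌋ − ⌊597/147⌋ = 4 − 4 = 0
n=25: ⌊(26·19+141)/147⌋ − ⌊(25·19+141)/147⌋ = ⌊635/147⌋ − ⌊616/147⌋ = 4 − 4 = 0
n=26: ⌊(27·19+141)/147⌋ − ⌊(26·19+141)/147⌋ = ⌊654/147⌋ − ⌊635/147⌋ = 4 − 4 = 0
n=27: ⌊(28·19+141)/147⌋ − ⌊(27·19+141)/147⌋ = ⌊673/147⌋ − ⌊654/147⌋ = 4 − 4 = 0
n=28: ⌊(29·19+141)/147⌋ − ⌊(28·19+141)/147⌋ = ⌊692/147⌋ − ⌊673/147⌋ = 4 − 4 = 0
n=29: ⌊(30·19+141)/147⌋ − ⌊(29·19+141)/147⌋ = ⌊711/147⌋ − ⌊692/147⌋ = 4 − 4 = 0
n=30: ⌊(31·19+141)/147⌋ − ⌊(30·19+141)/147⌋ = ⌊730/147⌋ − ⌊711/147⌋ = 4 − 4 = 0
n=31: ⌊(32·19+141)/147⌋ − ⌊(31·19+141)/147⌋ = ⌊749/147⌋ − ⌊730/147⌋ = 5 − 4 = 1
n=32: ⌊(33·19+141)/147⌋ − ⌊(32·19+141)/147⌋ = ⌊768/147⌋ − ⌊749/147⌋ = 5 − 5 = 0
n=33: ⌊(34·19+141)/147⌋ − ⌊(33·19+141)/147⌋ = ⌊787/147⌋ − ⌊768/147⌋ = 5 − 5 = 0
n=34: ⌊(35·19+141)/147⌋ − ⌊(34·19+141)/147⌋ = ⌊806/147⌋ − ⌊787/147⌋ = 5 − 5 = 0
n=35: ⌊(36·19+141)/147⌋ − ⌊(35·19+141)/147⌋ = ⌊825/147⌋ − ⌊806/147⌋ = 5 − 5 = 0
n=36: ⌊(37·19+141)/147⌋ − ⌊(36·19+141)/147⌋ = ⌊844/147⌋ − ⌊825/147⌋ = 5 − 5 = 0
n=37: ⌊(38·19+141)/147⌋ − ⌊(37·19+141)/147⌋ = ⌊863/147⌋ − ⌊844/147⌋ = 5 − 5 = 0
n=38: ⌊(39·19+141)/147⌋ − ⌊(38·19+141)/147⌋ = ⌊882/147⌋ − ⌊863/147⌋ = 6 − 5 = 1
n=39: ⌊(40·19+141)/147⌋ − ⌊(39·19+141)/147⌋ = ⌊901/147⌋ − ⌊882/147⌋ = 6 − 6 = 0
n=40: ⌊(41·19+141)/147⌋ − ⌊(40·19+141)/147⌋ = ⌊920/147⌋ − ⌊901/147⌋ = 6 − 6 = 0
n=41: ⌊(42·19+141)/147⌋ − ⌊(41·19+141)/147⌋ = ⌊939/147⌋ − ⌊920/147⌋ = 6 − 6 = 0
n=42: ⌊(43·19+141)/147⌋ − ⌊(42·19+141)/147⌋ = ⌊958/147⌋ − ⌊939/147⌋ = 6 − 6 = 0
n=43: ⌊(44·19+141)/147⌋ − ⌊(43·19+141)/147⌋ = ⌊977/147⌋ − ⌊958/147⌋ = 6 − 6 = 0
n=44: ⌊(45·19+141)/147⌋ − ⌊(44·19+141)/147⌋ = ⌊996/147⌋ − ⌊977/147⌋ = 6 − 6 = 0
n=45: ⌊(46·19+141)/147⌋ − ⌊(45·19+141)/147⌋ = ⌊1015/147⌋ − ⌊996/147⌋ = 6 − 6 = 0
n=46: ⌊(47·19+141)/147⌋ − ⌊(46·19+141)/147⌋ = ⌊1034/147⌋ − ⌊1015/147⌋ = 7 − 6 = 1
n=47: ⌊(48·19+141)/147⌋ − ⌊(47·19+141)/147⌋ = ⌊1053/147⌋ − ⌊1034/147⌋ = 7 − 7 = 0
n=48: ⌊(49·19+141)/147⌋ − ⌊(48·19+141)/147⌋ = ⌊1072/147⌋ − ⌊1053/147⌋ = 7 − 7 = 0
n=49: ⌊(50·19+141)/147⌋ − ⌊(49·19+141)/147⌋ = ⌊1091/147⌋ − ⌊1072/147⌋ = 7 − 7 = 0
n=50: ⌊(51·19+141)/147⌋ − ⌊(50·19+141)/147⌋ = ⌊1110/147⌋ − ⌊1091/147⌋ = 7 − 7 = 0
n=51: ⌊(52·19+141)/147⌋ − ⌊(51·19+141)/147⌋ = ⌊1129/147⌋ − ⌊1110/147⌋ = 7 − 7 = 0
n=52: ⌊(53·19+141)/147⌋ − ⌊(52·19+141)/147⌋ = ⌊1148/147⌋ − ⌊1129/147⌋ = 7 − 7 = 0
n=53: ⌊(54·19+141)/147⌋ − ⌊(53·19+141)/147⌋ = ⌊1167/147⌋ − ⌊1148/147⌋ = 7 − 7 = 0
n=54: ⌊(55·19+141)/147⌋ − ⌊(54·19+141)/147⌋ = ⌊1186/147⌋ − ⌊1167/147⌋ = 8 − 7 = 1
n=55: ⌊(56·19+141)/147⌋ − ⌊(55·19+141)/147⌋ = ⌊1205/147⌋ − ⌊1186/147⌋ = 8 − 8 = 0
n=56: ⌊(57·19+141)/147⌋ − ⌊(56·19+141)/147⌋ = ⌊1224/147⌋ − ⌊1205/147⌋ = 8 − 8 = 0
n=57: ⌊(58·19+141)/147⌋ − ⌊(57·19+141)/147⌋ = ⌊1243/147⌋ − ⌊1224/147⌋ = 8 − 8 = 0
n=58: ⌊(59·19+141)/147⌋ − ⌊(58·19+141)/147⌋ = ⌊1262/147⌋ − ⌊1243/147⌋ = 8 − 8 = 0
n=59: ⌊(60·19+141)/147⌋ − ⌊(59·19+141)/147⌋ = ⌊1281/147⌋ − ⌊1262/147⌋ = 8 − 8 = 0
n=60: ⌊(61·19+141)/147⌋ − ⌊(60·19+141)/147⌋ = ⌊1300/147⌋ − ⌊1281/147⌋ = 8 − 8 = 0
n=61: ⌊(62·19+141)/147⌋ − ⌊(61·19+141)/147⌋ = ⌊1319/147⌋ − ⌊1300/147⌋ = 8 − 8 = 0
n=62: ⌊(63·19+141)/147⌋ − ⌊(62·19+141)/147⌋ = ⌊1338/147⌋ − ⌊1319/147⌋ = 9 − 8 = 1
n=63: ⌊(64·19+141)/147⌋ − ⌊(63·19+141)/147⌋ = ⌊1357/147⌋ − ⌊1338/147⌋ = 9 − 9 = 0
n=64: ⌊(65·19+141)/147⌋ − ⌊(64·19+141)/147⌋ = ⌊1376/147⌋ − ⌊1357/147⌋ = 9 − 9 = 0
n=65: ⌊(66·19+141)/147⌋ − ⌊(65·19+141)/147⌋ = ⌊1395/147⌋ − ⌊1376/147⌋ = 9 − 9 = 0
n=66: ⌊(67·19+141)/147⌋ − ⌊(66·19+141)/147⌋ = ⌊1414/147⌋ − ⌊1395/147⌋ = 9 − 9 = 0
n=67: ⌊(68·19+141)/147⌋ − ⌊(67·19+141)/147⌋ = ⌊1433/147⌋ − ⌊1414/147⌋ = 9 − 9 = 0
n=68: ⌊(69·19+141)/147⌋ − ⌊(68·19+141)/147⌋ = ⌊1452/147⌋ − ⌊1433/147⌋ = 9 − 9 = 0
n=69: ⌊(70·19+141)/147⌋ − ⌊(69·19+141)/147⌋ = ⌊1471/147⌋ − ⌊1452/147⌋ = 10 − 9 = 1
n=70: ⌊(71·19+141)/147⌋ − ⌊(70·19+141)/147⌋ = ⌊1490/147⌋ − ⌊1471/147⌋ = 10 − 10 = 0
n=71: ⌊(72·19+141)/147⌋ − ⌊(71·19+141)/147⌋ = ⌊1509/147⌋ − ⌊1490/147⌋ = 10 − 10 = 0
n=72: ⌊(73·19+141)/147⌋ − ⌊(72·19+141)/147⌋ = ⌊1528/147⌋ − ⌊1509/147⌋ = 10 − 10 = 0
n=73: ⌊(74·19+141)/147⌋ − ⌊(73·19+141)/147⌋ = ⌊1547/147⌋ − ⌊1528/147⌋ = 10 − 10 = 0
n=74: ⌊(75·19+141)/147⌋ − ⌊(74·19+141)/147⌋ = ⌊1566/147⌋ − ⌊1547/147⌋ = 10 − 10 = 0
n=75: ⌊(76·19+141)/147⌋ − ⌊(75·19+141)/147⌋ = ⌊1585/147⌋ − ⌊1566/147⌋ = 10 − 10 = 0
n=76: ⌊(77·19+141)/147⌋ − ⌊(76·19+141)/147⌋ = ⌊1604/147⌋ − ⌊1585/147⌋ = 10 − 10 = 0
n=77: ⌊(78·19+141)/147⌋ − ⌊(77·19+141)/147⌋ = ⌊1623/147⌋ − ⌊1604/147⌋ = 11 − 10 = 1
n=78: ⌊(79·19+141)/147⌋ − ⌊(78·19+141)/147⌋ = ⌊1642/147⌋ − ⌊1623/147⌋ = 11 − 11 = 0
n=79: ⌊(80·19+141)/147⌋ − ⌊(79·19+141)/147⌋ = ⌊1661/147⌋ − ⌊1642/147⌋ = 11 − 11 = 0
n=80: ⌊(81·19+141)/147⌋ − ⌊(80·19+141)/147⌋ = ⌊1680/147⌋ − ⌊1661/147⌋ = 11 − 11 = 0
n=81: ⌊(82·19+141)/147⌋ − ⌊(81·19+141)/147⌋ = ⌊1699/147⌋ − ⌊1680/147⌋ = 11 − 11 = 0
n=82: ⌊(83·19+141)/147⌋ − ⌊(82·19+141)/147⌋ = ⌊1718/147⌋ − ⌊1699/147⌋ = 11 − 11 = 0
n=83: ⌊(84·19+141)/147⌋ − ⌊(83·19+141)/147⌋ = ⌊1737/147⌋ − ⌊1718/147⌋ = 11 − 11 = 0
n=84: ⌊(85·19+141)/147⌋ − ⌊(84·19+141)/147⌋ = ⌊1756/147⌋ − ⌊1737/147⌋ = 11 − 11 = 0
n=85: ⌊(86·19+141)/147⌋ − ⌊(85·19+141)/147⌋ = ⌊1775/147⌋ − ⌊1756/147⌋ = 12 − 11 = 1
n=86: ⌊(87·19+141)/147⌋ − ⌊(86·19+141)/147⌋ = ⌊1794/147⌋ − ⌊1775/147⌋ = 12 − 12 = 0
n=87: ⌊(88·19+141)/147⌋ − ⌊(87·19+141)/147⌋ = ⌊1813/147⌋ − ⌊1794/147⌋ = 12 − 12 = 0
n=88: ⌊(89·19+141)/147⌋ − ⌊(88·19+141)/147⌋ = ⌊1832/147⌋ − ⌊1813/147⌋ = 12 − 12 = 0
n=89: ⌊(90·19+141)/147⌋ − ⌊(89·19+141)/147⌋ = ⌊1851/147⌋ − ⌊1832/147⌋ = 12 − 12 = 0
n=90: ⌊(91·19+141)/147⌋ − ⌊(90·19+141)/147⌋ = ⌊1870/147⌋ − ⌊1851/147⌋ = 12 − 12 = 0
n=91: ⌊(92·19+141)/147⌋ − ⌊(91·19+141)/147⌋ = ⌊1889/147⌋ − ⌊1870/147⌋ = 12 − 12 = 0
n=92: ⌊(93·19+141)/147⌋ − ⌊(92·19+141)/147⌋ = ⌊1908/147⌋ − ⌊1889/147⌋ = 12 − 12 = 0
n=93: ⌊(94·19+141)/147⌋ − ⌊(93·19+141)/147⌋ = ⌊1927/147⌋ − ⌊1908/147⌋ = 13 − 12 = 1
n=94: ⌊(95·19+141)/147⌋ − ⌊(94·19+141)/147⌋ = ⌊1946/147⌋ − ⌊1927/147⌋ = 13 − 13 = 0


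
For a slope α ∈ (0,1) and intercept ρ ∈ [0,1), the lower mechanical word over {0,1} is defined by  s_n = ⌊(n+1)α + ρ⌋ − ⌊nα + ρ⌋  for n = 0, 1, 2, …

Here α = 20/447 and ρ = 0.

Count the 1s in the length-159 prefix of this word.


#1s = Σ_{n=0}^{158} s_n = Σ_{n=0}^{158} (⌊(n+1)α+ρ⌋ − ⌊nα+ρ⌋)
the sum telescopes: every ⌊nα+ρ⌋ with 0 < n < 159 appears once with + and once with −, leaving ⌊159α+ρ⌋ − ⌊0·α+ρ⌋
159α + ρ = (159·20) / 447 = 3180/447
ρ = 0/447
⌊3180/447⌋ = 7,  ⌊0/447⌋ = 0
#1s = 7 − 0 = 7

7


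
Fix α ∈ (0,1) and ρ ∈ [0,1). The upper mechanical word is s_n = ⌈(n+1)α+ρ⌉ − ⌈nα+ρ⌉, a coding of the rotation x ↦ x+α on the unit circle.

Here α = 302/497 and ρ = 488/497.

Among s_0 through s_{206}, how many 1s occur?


#1s = Σ_{n=0}^{206} s_n = Σ_{n=0}^{206} (⌈(n+1)α+ρ⌉ − ⌈nα+ρ⌉)
the sum telescopes: every ⌈nα+ρ⌉ with 0 < n < 207 appears once with + and once with −, leaving ⌈207α+ρ⌉ − ⌈0·α+ρ⌉
207α + ρ = (207·302 + 488) / 497 = 63002/497
ρ = 488/497
⌈63002/497⌉ = 127,  ⌈488/497⌉ = 1
#1s = 127 − 1 = 126

126


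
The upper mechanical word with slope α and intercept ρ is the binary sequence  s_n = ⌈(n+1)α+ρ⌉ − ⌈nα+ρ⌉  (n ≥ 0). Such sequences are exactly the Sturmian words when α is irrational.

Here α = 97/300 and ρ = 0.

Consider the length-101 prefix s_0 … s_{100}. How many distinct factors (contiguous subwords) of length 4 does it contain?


t_n = ⌈(n·97)/300⌉ for n = 0 … 101:
  n=0…9: ⌈0/300⌉=0 ⌈97/300⌉=1 ⌈194/300⌉=1 ⌈291/300⌉=1 ⌈388/300⌉=2 ⌈485/300⌉=2 ⌈582/300⌉=2 ⌈679/300⌉=3 ⌈776/300⌉=3 ⌈873/300⌉=3
  n=10…19: ⌈970/300⌉=4 ⌈1067/300⌉=4 ⌈1164/300⌉=4 ⌈1261/300⌉=5 ⌈1358/300⌉=5 ⌈1455/300⌉=5 ⌈1552/300⌉=6 ⌈1649/300⌉=6 ⌈1746/300⌉=6 ⌈1843/300⌉=7
  n=20…29: ⌈1940/300⌉=7 ⌈2037/300⌉=7 ⌈2134/300⌉=8 ⌈2231/300⌉=8 ⌈2328/300⌉=8 ⌈2425/300⌉=9 ⌈2522/300⌉=9 ⌈2619/300⌉=9 ⌈2716/300⌉=10 ⌈2813/300⌉=10
  n=30…39: ⌈2910/300⌉=10 ⌈3007/300⌉=11 ⌈3104/300⌉=11 ⌈3201/300⌉=11 ⌈3298/300⌉=11 ⌈3395/300⌉=12 ⌈3492/300⌉=12 ⌈3589/300⌉=12 ⌈3686/300⌉=13 ⌈3783/300⌉=13
  n=40…49: ⌈3880/300⌉=13 ⌈3977/300⌉=14 ⌈4074/300⌉=14 ⌈4171/300⌉=14 ⌈4268/300⌉=15 ⌈4365/300⌉=15 ⌈4462/300⌉=15 ⌈4559/300⌉=16 ⌈4656/300⌉=16 ⌈4753/300⌉=16
  n=50…59: ⌈4850/300⌉=17 ⌈4947/300⌉=17 ⌈5044/300⌉=17 ⌈5141/300⌉=18 ⌈5238/300⌉=18 ⌈5335/300⌉=18 ⌈5432/300⌉=19 ⌈5529/300⌉=19 ⌈5626/300⌉=19 ⌈5723/300⌉=20
  n=60…69: ⌈5820/300⌉=20 ⌈5917/300⌉=20 ⌈6014/300⌉=21 ⌈6111/300⌉=21 ⌈6208/300⌉=21 ⌈6305/300⌉=22 ⌈6402/300⌉=22 ⌈6499/300⌉=22 ⌈6596/300⌉=22 ⌈6693/300⌉=23
  n=70…79: ⌈6790/300⌉=23 ⌈6887/300⌉=23 ⌈6984/300⌉=24 ⌈7081/300⌉=24 ⌈7178/300⌉=24 ⌈7275/300⌉=25 ⌈7372/300⌉=25 ⌈7469/300⌉=25 ⌈7566/300⌉=26 ⌈7663/300⌉=26
  n=80…89: ⌈7760/300⌉=26 ⌈7857/300⌉=27 ⌈7954/300⌉=27 ⌈8051/300⌉=27 ⌈8148/300⌉=28 ⌈8245/300⌉=28 ⌈8342/300⌉=28 ⌈8439/300⌉=29 ⌈8536/300⌉=29 ⌈8633/300⌉=29
  n=90…99: ⌈8730/300⌉=30 ⌈8827/300⌉=30 ⌈8924/300⌉=30 ⌈9021/300⌉=31 ⌈9118/300⌉=31 ⌈9215/300⌉=31 ⌈9312/300⌉=32 ⌈9409/300⌉=32 ⌈9506/300⌉=32 ⌈9603/300⌉=33
  n=100…101: ⌈9700/300⌉=33 ⌈9797/300⌉=33
s_n = t_(n+1) − t_n for n = 0 … 100 gives
prefix = 10010010010010010010010010010010001001001001001001001001001001001000100100100100100100100100100100100
slide a length-4 window over [0..3] … [97..100] (98 windows); first occurrence of each distinct factor:
  [  0..  3] 1001
  [  1..  4] 0010
  [  2..  5] 0100
  [ 30.. 33] 1000
  [ 31.. 34] 0001
  (the other 93 windows repeat one of these)
distinct factors: {0001, 0010, 0100, 1000, 1001}
count = 5  (Sturmian bound for length 4 is 5)

5


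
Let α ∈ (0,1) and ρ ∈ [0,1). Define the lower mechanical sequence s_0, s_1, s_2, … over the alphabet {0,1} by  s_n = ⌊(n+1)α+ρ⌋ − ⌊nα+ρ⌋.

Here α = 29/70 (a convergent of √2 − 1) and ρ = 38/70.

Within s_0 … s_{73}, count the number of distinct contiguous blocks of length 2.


t_n = ⌊(n·29+38)/70⌋ for n = 0 … 74:
  n=0…9: ⌊38/70⌋=0 ⌊67/70⌋=0 ⌊96/70⌋=1 ⌊125/70⌋=1 ⌊154/70⌋=2 ⌊183/70⌋=2 ⌊212/70⌋=3 ⌊241/70⌋=3 ⌊270/70⌋=3 ⌊299/70⌋=4
  n=10…19: ⌊328/70⌋=4 ⌊357/70⌋=5 ⌊386/70⌋=5 ⌊415/70⌋=5 ⌊444/70⌋=6 ⌊473/70⌋=6 ⌊502/70⌋=7 ⌊531/70⌋=7 ⌊560/70⌋=8 ⌊589/70⌋=8
  n=20…29: ⌊618/70⌋=8 ⌊647/70⌋=9 ⌊676/70⌋=9 ⌊705/70⌋=10 ⌊734/70⌋=10 ⌊763/70⌋=10 ⌊792/70⌋=11 ⌊821/70⌋=11 ⌊850/70⌋=12 ⌊879/70⌋=12
  n=30…39: ⌊908/70⌋=12 ⌊937/70⌋=13 ⌊966/70⌋=13 ⌊995/70⌋=14 ⌊1024/70⌋=14 ⌊1053/70⌋=15 ⌊1082/70⌋=15 ⌊1111/70⌋=15 ⌊1140/70⌋=16 ⌊1169/70⌋=16
  n=40…49: ⌊1198/70⌋=17 ⌊1227/70⌋=17 ⌊1256/70⌋=17 ⌊1285/70⌋=18 ⌊1314/70⌋=18 ⌊1343/70⌋=19 ⌊1372/70⌋=19 ⌊1401/70⌋=20 ⌊1430/70⌋=20 ⌊1459/70⌋=20
  n=50…59: ⌊1488/70⌋=21 ⌊1517/70⌋=21 ⌊1546/70⌋=22 ⌊1575/70⌋=22 ⌊1604/70⌋=22 ⌊1633/70⌋=23 ⌊1662/70⌋=23 ⌊1691/70⌋=24 ⌊1720/70⌋=24 ⌊1749/70⌋=24
  n=60…69: ⌊1778/70⌋=25 ⌊1807/70⌋=25 ⌊1836/70⌋=26 ⌊1865/70⌋=26 ⌊1894/70⌋=27 ⌊1923/70⌋=27 ⌊1952/70⌋=27 ⌊1981/70⌋=28 ⌊2010/70⌋=28 ⌊2039/70⌋=29
  n=70…74: ⌊2068/70⌋=29 ⌊2097/70⌋=29 ⌊2126/70⌋=30 ⌊2155/70⌋=30 ⌊2184/70⌋=31
s_n = t_(n+1) − t_n for n = 0 … 73 gives
prefix = 01010100101001010100101001010010101001010010101001010010100101010010100101
slide a length-2 window over [0..1] … [72..73] (73 windows); first occurrence of each distinct factor:
  [  0..  1] 01
  [  1..  2] 10
  [  6..  7] 00
  (the other 70 windows repeat one of these)
distinct factors: {00, 01, 10}
count = 3  (Sturmian bound for length 2 is 3)

3


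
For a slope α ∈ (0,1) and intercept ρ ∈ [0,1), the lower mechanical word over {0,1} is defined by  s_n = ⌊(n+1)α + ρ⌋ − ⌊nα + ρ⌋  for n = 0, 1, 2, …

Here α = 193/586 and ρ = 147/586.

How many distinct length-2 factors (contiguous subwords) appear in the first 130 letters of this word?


3

t_n = ⌊(n·193+147)/586⌋ for n = 0 … 130:
  n=0…9: ⌊147/586⌋=0 ⌊340/586⌋=0 ⌊533/586⌋=0 ⌊726/586⌋=1 ⌊919/586⌋=1 ⌊1112/586⌋=1 ⌊1305/586⌋=2 ⌊1498/586⌋=2 ⌊1691/586⌋=2 ⌊1884/586⌋=3
  n=10…19: ⌊2077/586⌋=3 ⌊2270/586⌋=3 ⌊2463/586⌋=4 ⌊2656/586⌋=4 ⌊2849/586⌋=4 ⌊3042/586⌋=5 ⌊3235/586⌋=5 ⌊3428/586⌋=5 ⌊3621/586⌋=6 ⌊3814/586⌋=6
  n=20…29: ⌊4007/586⌋=6 ⌊4200/586⌋=7 ⌊4393/586⌋=7 ⌊4586/586⌋=7 ⌊4779/586⌋=8 ⌊4972/586⌋=8 ⌊5165/586⌋=8 ⌊5358/586⌋=9 ⌊5551/586⌋=9 ⌊5744/586⌋=9
  n=30…39: ⌊5937/586⌋=10 ⌊6130/586⌋=10 ⌊6323/586⌋=10 ⌊6516/586⌋=11 ⌊6709/586⌋=11 ⌊6902/586⌋=11 ⌊7095/586⌋=12 ⌊7288/586⌋=12 ⌊7481/586⌋=12 ⌊7674/586⌋=13
  n=40…49: ⌊7867/586⌋=13 ⌊8060/586⌋=13 ⌊8253/586⌋=14 ⌊8446/586⌋=14 ⌊8639/586⌋=14 ⌊8832/586⌋=15 ⌊9025/586⌋=15 ⌊9218/586⌋=15 ⌊9411/586⌋=16 ⌊9604/586⌋=16
  n=50…59: ⌊9797/586⌋=16 ⌊9990/586⌋=17 ⌊10183/586⌋=17 ⌊10376/586⌋=17 ⌊10569/586⌋=18 ⌊10762/586⌋=18 ⌊10955/586⌋=18 ⌊11148/586⌋=19 ⌊11341/586⌋=19 ⌊11534/586⌋=19
  n=60…69: ⌊11727/586⌋=20 ⌊11920/586⌋=20 ⌊12113/586⌋=20 ⌊12306/586⌋=21 ⌊12499/586⌋=21 ⌊12692/586⌋=21 ⌊12885/586⌋=21 ⌊13078/586⌋=22 ⌊13271/586⌋=22 ⌊13464/586⌋=22
  n=70…79: ⌊13657/586⌋=23 ⌊13850/586⌋=23 ⌊14043/586⌋=23 ⌊14236/586⌋=24 ⌊14429/586⌋=24 ⌊14622/586⌋=24 ⌊14815/586⌋=25 ⌊15008/586⌋=25 ⌊15201/586⌋=25 ⌊15394/586⌋=26
  n=80…89: ⌊15587/586⌋=26 ⌊15780/586⌋=26 ⌊15973/586⌋=27 ⌊16166/586⌋=27 ⌊16359/586⌋=27 ⌊16552/586⌋=28 ⌊16745/586⌋=28 ⌊16938/586⌋=28 ⌊17131/586⌋=29 ⌊17324/586⌋=29
  n=90…99: ⌊17517/586⌋=29 ⌊17710/586⌋=30 ⌊17903/586⌋=30 ⌊18096/586⌋=30 ⌊18289/586⌋=31 ⌊18482/586⌋=31 ⌊18675/586⌋=31 ⌊18868/586⌋=32 ⌊19061/586⌋=32 ⌊19254/586⌋=32
  n=100…109: ⌊19447/586⌋=33 ⌊19640/586⌋=33 ⌊19833/586⌋=33 ⌊20026/586⌋=34 ⌊20219/586⌋=34 ⌊20412/586⌋=34 ⌊20605/586⌋=35 ⌊20798/586⌋=35 ⌊20991/586⌋=35 ⌊21184/586⌋=36
  n=110…119: ⌊21377/586⌋=36 ⌊21570/586⌋=36 ⌊21763/586⌋=37 ⌊21956/586⌋=37 ⌊22149/586⌋=37 ⌊22342/586⌋=38 ⌊22535/586⌋=38 ⌊22728/586⌋=38 ⌊22921/586⌋=39 ⌊23114/586⌋=39
  n=120…129: ⌊23307/586⌋=39 ⌊23500/586⌋=40 ⌊23693/586⌋=40 ⌊23886/586⌋=40 ⌊24079/586⌋=41 ⌊24272/586⌋=41 ⌊24465/586⌋=41 ⌊24658/586⌋=42 ⌊24851/586⌋=42 ⌊25044/586⌋=42
  n=130: ⌊25237/586⌋=43
s_n = t_(n+1) − t_n for n = 0 … 129 gives
prefix = 0010010010010010010010010010010010010010010010010010010010010010001001001001001001001001001001001001001001001001001001001001001001
slide a length-2 window over [0..1] … [128..129] (129 windows); first occurrence of each distinct factor:
  [  0..  1] 00
  [  1..  2] 01
  [  2..  3] 10
  (the other 126 windows repeat one of these)
distinct factors: {00, 01, 10}
count = 3  (Sturmian bound for length 2 is 3)


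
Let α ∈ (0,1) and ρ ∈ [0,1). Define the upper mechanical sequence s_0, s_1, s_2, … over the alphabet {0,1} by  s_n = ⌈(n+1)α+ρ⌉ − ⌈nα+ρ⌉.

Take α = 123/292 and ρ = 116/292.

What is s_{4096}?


1

(n+1)α + ρ = (4097·123 + 116) / 292 = 504047/292
nα + ρ     = (4096·123 + 116) / 292 = 503924/292
⌈504047/292⌉ = 1727,  ⌈503924/292⌉ = 1726
s_{4096} = 1727 − 1726 = 1


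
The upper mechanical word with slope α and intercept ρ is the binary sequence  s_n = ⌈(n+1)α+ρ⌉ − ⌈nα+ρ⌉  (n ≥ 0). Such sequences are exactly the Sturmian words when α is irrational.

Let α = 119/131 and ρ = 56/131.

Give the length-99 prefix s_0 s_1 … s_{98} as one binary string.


n=0: ⌈(1·119+56)/131⌉ − ⌈(0·119+56)/131⌉ = ⌈175/131⌉ − ⌈56/131⌉ = 2 − 1 = 1
n=1: ⌈(2·119+56)/131⌉ − ⌈(1·119+56)/131⌉ = ⌈294/131⌉ − ⌈175/131⌉ = 3 − 2 = 1
n=2: ⌈(3·119+56)/131⌉ − ⌈(2·119+56)/131⌉ = ⌈413/131⌉ − ⌈294/131⌉ = 4 − 3 = 1
n=3: ⌈(4·119+56)/131⌉ − ⌈(3·119+56)/131⌉ = ⌈532/131⌉ − ⌈413/131⌉ = 5 − 4 = 1
n=4: ⌈(5·119+56)/131⌉ − ⌈(4·119+56)/131⌉ = ⌈651/131⌉ − ⌈532/131⌉ = 5 − 5 = 0
n=5: ⌈(6·119+56)/131⌉ − ⌈(5·119+56)/131⌉ = ⌈770/131⌉ − ⌈651/131⌉ = 6 − 5 = 1
n=6: ⌈(7·119+56)/131⌉ − ⌈(6·119+56)/131⌉ = ⌈889/131⌉ − ⌈770/131⌉ = 7 − 6 = 1
n=7: ⌈(8·119+56)/131⌉ − ⌈(7·119+56)/131⌉ = ⌈1008/131⌉ − ⌈889/131⌉ = 8 − 7 = 1
n=8: ⌈(9·119+56)/131⌉ − ⌈(8·119+56)/131⌉ = ⌈1127/131⌉ − ⌈1008/131⌉ = 9 − 8 = 1
n=9: ⌈(10·119+56)/131⌉ − ⌈(9·119+56)/131⌉ = ⌈1246/131⌉ − ⌈1127/131⌉ = 10 − 9 = 1
n=10: ⌈(11·119+56)/131⌉ − ⌈(10·119+56)/131⌉ = ⌈1365/131⌉ − ⌈1246/131⌉ = 11 − 10 = 1
n=11: ⌈(12·119+56)/131⌉ − ⌈(11·119+56)/131⌉ = ⌈1484/131⌉ − ⌈1365/131⌉ = 12 − 11 = 1
n=12: ⌈(13·119+56)/131⌉ − ⌈(12·119+56)/131⌉ = ⌈1603/131⌉ − ⌈1484/131⌉ = 13 − 12 = 1
n=13: ⌈(14·119+56)/131⌉ − ⌈(13·119+56)/131⌉ = ⌈1722/131⌉ − ⌈1603/131⌉ = 14 − 13 = 1
n=14: ⌈(15·119+56)/131⌉ − ⌈(14·119+56)/131⌉ = ⌈1841/131⌉ − ⌈1722/131⌉ = 15 − 14 = 1
n=15: ⌈(16·119+56)/131⌉ − ⌈(15·119+56)/131⌉ = ⌈1960/131⌉ − ⌈1841/131⌉ = 15 − 15 = 0
n=16: ⌈(17·119+56)/131⌉ − ⌈(16·119+56)/131⌉ = ⌈2079/131⌉ − ⌈1960/131⌉ = 16 − 15 = 1
n=17: ⌈(18·119+56)/131⌉ − ⌈(17·119+56)/131⌉ = ⌈2198/131⌉ − ⌈2079/131⌉ = 17 − 16 = 1
n=18: ⌈(19·119+56)/131⌉ − ⌈(18·119+56)/131⌉ = ⌈2317/131⌉ − ⌈2198/131⌉ = 18 − 17 = 1
n=19: ⌈(20·119+56)/131⌉ − ⌈(19·119+56)/131⌉ = ⌈2436/131⌉ − ⌈2317/131⌉ = 19 − 18 = 1
n=20: ⌈(21·119+56)/131⌉ − ⌈(20·119+56)/131⌉ = ⌈2555/131⌉ − ⌈2436/131⌉ = 20 − 19 = 1
n=21: ⌈(22·119+56)/131⌉ − ⌈(21·119+56)/131⌉ = ⌈2674/131⌉ − ⌈2555/131⌉ = 21 − 20 = 1
n=22: ⌈(23·119+56)/131⌉ − ⌈(22·119+56)/131⌉ = ⌈2793/131⌉ − ⌈2674/131⌉ = 22 − 21 = 1
n=23: ⌈(24·119+56)/131⌉ − ⌈(23·119+56)/131⌉ = ⌈2912/131⌉ − ⌈2793/131⌉ = 23 − 22 = 1
n=24: ⌈(25·119+56)/131⌉ − ⌈(24·119+56)/131⌉ = ⌈3031/131⌉ − ⌈2912/131⌉ = 24 − 23 = 1
n=25: ⌈(26·119+56)/131⌉ − ⌈(25·119+56)/131⌉ = ⌈3150/131⌉ − ⌈3031/131⌉ = 25 − 24 = 1
n=26: ⌈(27·119+56)/131⌉ − ⌈(26·119+56)/131⌉ = ⌈3269/131⌉ − ⌈3150/131⌉ = 25 − 25 = 0
n=27: ⌈(28·119+56)/131⌉ − ⌈(27·119+56)/131⌉ = ⌈3388/131⌉ − ⌈3269/131⌉ = 26 − 25 = 1
n=28: ⌈(29·119+56)/131⌉ − ⌈(28·119+56)/131⌉ = ⌈3507/131⌉ − ⌈3388/131⌉ = 27 − 26 = 1
n=29: ⌈(30·119+56)/131⌉ − ⌈(29·119+56)/131⌉ = ⌈3626/131⌉ − ⌈3507/131⌉ = 28 − 27 = 1
n=30: ⌈(31·119+56)/131⌉ − ⌈(30·119+56)/131⌉ = ⌈3745/131⌉ − ⌈3626/131⌉ = 29 − 28 = 1
n=31: ⌈(32·119+56)/131⌉ − ⌈(31·119+56)/131⌉ = ⌈3864/131⌉ − ⌈3745/131⌉ = 30 − 29 = 1
n=32: ⌈(33·119+56)/131⌉ − ⌈(32·119+56)/131⌉ = ⌈3983/131⌉ − ⌈3864/131⌉ = 31 − 30 = 1
n=33: ⌈(34·119+56)/131⌉ − ⌈(33·119+56)/131⌉ = ⌈4102/131⌉ − ⌈3983/131⌉ = 32 − 31 = 1
n=34: ⌈(35·119+56)/131⌉ − ⌈(34·119+56)/131⌉ = ⌈4221/131⌉ − ⌈4102/131⌉ = 33 − 32 = 1
n=35: ⌈(36·119+56)/131⌉ − ⌈(35·119+56)/131⌉ = ⌈4340/131⌉ − ⌈4221/131⌉ = 34 − 33 = 1
n=36: ⌈(37·119+56)/131⌉ − ⌈(36·119+56)/131⌉ = ⌈4459/131⌉ − ⌈4340/131⌉ = 35 − 34 = 1
n=37: ⌈(38·119+56)/131⌉ − ⌈(37·119+56)/131⌉ = ⌈4578/131⌉ − ⌈4459/131⌉ = 35 − 35 = 0
n=38: ⌈(39·119+56)/131⌉ − ⌈(38·119+56)/131⌉ = ⌈4697/131⌉ − ⌈4578/131⌉ = 36 − 35 = 1
n=39: ⌈(40·119+56)/131⌉ − ⌈(39·119+56)/131⌉ = ⌈4816/131⌉ − ⌈4697/131⌉ = 37 − 36 = 1
n=40: ⌈(41·119+56)/131⌉ − ⌈(40·119+56)/131⌉ = ⌈4935/131⌉ − ⌈4816/131⌉ = 38 − 37 = 1
n=41: ⌈(42·119+56)/131⌉ − ⌈(41·119+56)/131⌉ = ⌈5054/131⌉ − ⌈4935/131⌉ = 39 − 38 = 1
n=42: ⌈(43·119+56)/131⌉ − ⌈(42·119+56)/131⌉ = ⌈5173/131⌉ − ⌈5054/131⌉ = 40 − 39 = 1
n=43: ⌈(44·119+56)/131⌉ − ⌈(43·119+56)/131⌉ = ⌈5292/131⌉ − ⌈5173/131⌉ = 41 − 40 = 1
n=44: ⌈(45·119+56)/131⌉ − ⌈(44·119+56)/131⌉ = ⌈5411/131⌉ − ⌈5292/131⌉ = 42 − 41 = 1
n=45: ⌈(46·119+56)/131⌉ − ⌈(45·119+56)/131⌉ = ⌈5530/131⌉ − ⌈5411/131⌉ = 43 − 42 = 1
n=46: ⌈(47·119+56)/131⌉ − ⌈(46·119+56)/131⌉ = ⌈5649/131⌉ − ⌈5530/131⌉ = 44 − 43 = 1
n=47: ⌈(48·119+56)/131⌉ − ⌈(47·119+56)/131⌉ = ⌈5768/131⌉ − ⌈5649/131⌉ = 45 − 44 = 1
n=48: ⌈(49·119+56)/131⌉ − ⌈(48·119+56)/131⌉ = ⌈5887/131⌉ − ⌈5768/131⌉ = 45 − 45 = 0
n=49: ⌈(50·119+56)/131⌉ − ⌈(49·119+56)/131⌉ = ⌈6006/131⌉ − ⌈5887/131⌉ = 46 − 45 = 1
n=50: ⌈(51·119+56)/131⌉ − ⌈(50·119+56)/131⌉ = ⌈6125/131⌉ − ⌈6006/131⌉ = 47 − 46 = 1
n=51: ⌈(52·119+56)/131⌉ − ⌈(51·119+56)/131⌉ = ⌈6244/131⌉ − ⌈6125/131⌉ = 48 − 47 = 1
n=52: ⌈(53·119+56)/131⌉ − ⌈(52·119+56)/131⌉ = ⌈6363/131⌉ − ⌈6244/131⌉ = 49 − 48 = 1
n=53: ⌈(54·119+56)/131⌉ − ⌈(53·119+56)/131⌉ = ⌈6482/131⌉ − ⌈6363/131⌉ = 50 − 49 = 1
n=54: ⌈(55·119+56)/131⌉ − ⌈(54·119+56)/131⌉ = ⌈6601/131⌉ − ⌈6482/131⌉ = 51 − 50 = 1
n=55: ⌈(56·119+56)/131⌉ − ⌈(55·119+56)/131⌉ = ⌈6720/131⌉ − ⌈6601/131⌉ = 52 − 51 = 1
n=56: ⌈(57·119+56)/131⌉ − ⌈(56·119+56)/131⌉ = ⌈6839/131⌉ − ⌈6720/131⌉ = 53 − 52 = 1
n=57: ⌈(58·119+56)/131⌉ − ⌈(57·119+56)/131⌉ = ⌈6958/131⌉ − ⌈6839/131⌉ = 54 − 53 = 1
n=58: ⌈(59·119+56)/131⌉ − ⌈(58·119+56)/131⌉ = ⌈7077/131⌉ − ⌈6958/131⌉ = 55 − 54 = 1
n=59: ⌈(60·119+56)/131⌉ − ⌈(59·119+56)/131⌉ = ⌈7196/131⌉ − ⌈7077/131⌉ = 55 − 55 = 0
n=60: ⌈(61·119+56)/131⌉ − ⌈(60·119+56)/131⌉ = ⌈7315/131⌉ − ⌈7196/131⌉ = 56 − 55 = 1
n=61: ⌈(62·119+56)/131⌉ − ⌈(61·119+56)/131⌉ = ⌈7434/131⌉ − ⌈7315/131⌉ = 57 − 56 = 1
n=62: ⌈(63·119+56)/131⌉ − ⌈(62·119+56)/131⌉ = ⌈7553/131⌉ − ⌈7434/131⌉ = 58 − 57 = 1
n=63: ⌈(64·119+56)/131⌉ − ⌈(63·119+56)/131⌉ = ⌈7672/131⌉ − ⌈7553/131⌉ = 59 − 58 = 1
n=64: ⌈(65·119+56)/131⌉ − ⌈(64·119+56)/131⌉ = ⌈7791/131⌉ − ⌈7672/131⌉ = 60 − 59 = 1
n=65: ⌈(66·119+56)/131⌉ − ⌈(65·119+56)/131⌉ = ⌈7910/131⌉ − ⌈7791/131⌉ = 61 − 60 = 1
n=66: ⌈(67·119+56)/131⌉ − ⌈(66·119+56)/131⌉ = ⌈8029/131⌉ − ⌈7910/131⌉ = 62 − 61 = 1
n=67: ⌈(68·119+56)/131⌉ − ⌈(67·119+56)/131⌉ = ⌈8148/131⌉ − ⌈8029/131⌉ = 63 − 62 = 1
n=68: ⌈(69·119+56)/131⌉ − ⌈(68·119+56)/131⌉ = ⌈8267/131⌉ − ⌈8148/131⌉ = 64 − 63 = 1
n=69: ⌈(70·119+56)/131⌉ − ⌈(69·119+56)/131⌉ = ⌈8386/131⌉ − ⌈8267/131⌉ = 65 − 64 = 1
n=70: ⌈(71·119+56)/131⌉ − ⌈(70·119+56)/131⌉ = ⌈8505/131⌉ − ⌈8386/131⌉ = 65 − 65 = 0
n=71: ⌈(72·119+56)/131⌉ − ⌈(71·119+56)/131⌉ = ⌈8624/131⌉ − ⌈8505/131⌉ = 66 − 65 = 1
n=72: ⌈(73·119+56)/131⌉ − ⌈(72·119+56)/131⌉ = ⌈8743/131⌉ − ⌈8624/131⌉ = 67 − 66 = 1
n=73: ⌈(74·119+56)/131⌉ − ⌈(73·119+56)/131⌉ = ⌈8862/131⌉ − ⌈8743/131⌉ = 68 − 67 = 1
n=74: ⌈(75·119+56)/131⌉ − ⌈(74·119+56)/131⌉ = ⌈8981/131⌉ − ⌈8862/131⌉ = 69 − 68 = 1
n=75: ⌈(76·119+56)/131⌉ − ⌈(75·119+56)/131⌉ = ⌈9100/131⌉ − ⌈8981/131⌉ = 70 − 69 = 1
n=76: ⌈(77·119+56)/131⌉ − ⌈(76·119+56)/131⌉ = ⌈9219/131⌉ − ⌈9100/131⌉ = 71 − 70 = 1
n=77: ⌈(78·119+56)/131⌉ − ⌈(77·119+56)/131⌉ = ⌈9338/131⌉ − ⌈9219/131⌉ = 72 − 71 = 1
n=78: ⌈(79·119+56)/131⌉ − ⌈(78·119+56)/131⌉ = ⌈9457/131⌉ − ⌈9338/131⌉ = 73 − 72 = 1
n=79: ⌈(80·119+56)/131⌉ − ⌈(79·119+56)/131⌉ = ⌈9576/131⌉ − ⌈9457/131⌉ = 74 − 73 = 1
n=80: ⌈(81·119+56)/131⌉ − ⌈(80·119+56)/131⌉ = ⌈9695/131⌉ − ⌈9576/131⌉ = 75 − 74 = 1
n=81: ⌈(82·119+56)/131⌉ − ⌈(81·119+56)/131⌉ = ⌈9814/131⌉ − ⌈9695/131⌉ = 75 − 75 = 0
n=82: ⌈(83·119+56)/131⌉ − ⌈(82·119+56)/131⌉ = ⌈9933/131⌉ − ⌈9814/131⌉ = 76 − 75 = 1
n=83: ⌈(84·119+56)/131⌉ − ⌈(83·119+56)/131⌉ = ⌈10052/131⌉ − ⌈9933/131⌉ = 77 − 76 = 1
n=84: ⌈(85·119+56)/131⌉ − ⌈(84·119+56)/131⌉ = ⌈10171/131⌉ − ⌈10052/131⌉ = 78 − 77 = 1
n=85: ⌈(86·119+56)/131⌉ − ⌈(85·119+56)/131⌉ = ⌈10290/131⌉ − ⌈10171/131⌉ = 79 − 78 = 1
n=86: ⌈(87·119+56)/131⌉ − ⌈(86·119+56)/131⌉ = ⌈10409/131⌉ − ⌈10290/131⌉ = 80 − 79 = 1
n=87: ⌈(88·119+56)/131⌉ − ⌈(87·119+56)/131⌉ = ⌈10528/131⌉ − ⌈10409/131⌉ = 81 − 80 = 1
n=88: ⌈(89·119+56)/131⌉ − ⌈(88·119+56)/131⌉ = ⌈10647/131⌉ − ⌈10528/131⌉ = 82 − 81 = 1
n=89: ⌈(90·119+56)/131⌉ − ⌈(89·119+56)/131⌉ = ⌈10766/131⌉ − ⌈10647/131⌉ = 83 − 82 = 1
n=90: ⌈(91·119+56)/131⌉ − ⌈(90·119+56)/131⌉ = ⌈10885/131⌉ − ⌈10766/131⌉ = 84 − 83 = 1
n=91: ⌈(92·119+56)/131⌉ − ⌈(91·119+56)/131⌉ = ⌈11004/131⌉ − ⌈10885/131⌉ = 84 − 84 = 0
n=92: ⌈(93·119+56)/131⌉ − ⌈(92·119+56)/131⌉ = ⌈11123/131⌉ − ⌈11004/131⌉ = 85 − 84 = 1
n=93: ⌈(94·119+56)/131⌉ − ⌈(93·119+56)/131⌉ = ⌈11242/131⌉ − ⌈11123/131⌉ = 86 − 85 = 1
n=94: ⌈(95·119+56)/131⌉ − ⌈(94·119+56)/131⌉ = ⌈11361/131⌉ − ⌈11242/131⌉ = 87 − 86 = 1
n=95: ⌈(96·119+56)/131⌉ − ⌈(95·119+56)/131⌉ = ⌈11480/131⌉ − ⌈11361/131⌉ = 88 − 87 = 1
n=96: ⌈(97·119+56)/131⌉ − ⌈(96·119+56)/131⌉ = ⌈11599/131⌉ − ⌈11480/131⌉ = 89 − 88 = 1
n=97: ⌈(98·119+56)/131⌉ − ⌈(97·119+56)/131⌉ = ⌈11718/131⌉ − ⌈11599/131⌉ = 90 − 89 = 1
n=98: ⌈(99·119+56)/131⌉ − ⌈(98·119+56)/131⌉ = ⌈11837/131⌉ − ⌈11718/131⌉ = 91 − 90 = 1

111101111111111011111111110111111111101111111111011111111110111111111101111111111011111111101111111


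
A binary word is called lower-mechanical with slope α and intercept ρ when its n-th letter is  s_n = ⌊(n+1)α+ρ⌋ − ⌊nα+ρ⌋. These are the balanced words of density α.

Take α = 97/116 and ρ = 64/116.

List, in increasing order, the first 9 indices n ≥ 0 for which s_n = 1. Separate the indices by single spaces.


n=0: ⌊161/116⌋−⌊64/116⌋ = 1−0 = 1  ← one
n=1: ⌊258/116⌋−⌊161/116⌋ = 2−1 = 1  ← one
n=2: ⌊355/116⌋−⌊258/116⌋ = 3−2 = 1  ← one
n=3: ⌊452/116⌋−⌊355/116⌋ = 3−3 = 0
n=4: ⌊549/116⌋−⌊452/116⌋ = 4−3 = 1  ← one
n=5: ⌊646/116⌋−⌊549/116⌋ = 5−4 = 1  ← one
n=6: ⌊743/116⌋−⌊646/116⌋ = 6−5 = 1  ← one
n=7: ⌊840/116⌋−⌊743/116⌋ = 7−6 = 1  ← one
n=8: ⌊937/116⌋−⌊840/116⌋ = 8−7 = 1  ← one
n=9: ⌊1034/116⌋−⌊937/116⌋ = 8−8 = 0
n=10: ⌊1131/116⌋−⌊1034/116⌋ = 9−8 = 1  ← one
positions of the first 9 ones: 0 1 2 4 5 6 7 8 10

0 1 2 4 5 6 7 8 10


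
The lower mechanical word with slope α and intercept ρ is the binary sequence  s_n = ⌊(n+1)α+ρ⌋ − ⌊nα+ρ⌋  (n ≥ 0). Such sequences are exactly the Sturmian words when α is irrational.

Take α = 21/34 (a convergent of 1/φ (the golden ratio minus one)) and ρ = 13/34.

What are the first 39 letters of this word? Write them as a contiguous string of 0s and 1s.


101011010110110101101011011010110110101

n=0: ⌊(1·21+13)/34⌋ − ⌊(0·21+13)/34⌋ = ⌊34/34⌋ − ⌊13/34⌋ = 1 − 0 = 1
n=1: ⌊(2·21+13)/34⌋ − ⌊(1·21+13)/34⌋ = ⌊55/34⌋ − ⌊34/34⌋ = 1 − 1 = 0
n=2: ⌊(3·21+13)/34⌋ − ⌊(2·21+13)/34⌋ = ⌊76/34⌋ − ⌊55/34⌋ = 2 − 1 = 1
n=3: ⌊(4·21+13)/34⌋ − ⌊(3·21+13)/34⌋ = ⌊97/34⌋ − ⌊76/34⌋ = 2 − 2 = 0
n=4: ⌊(5·21+13)/34⌋ − ⌊(4·21+13)/34⌋ = ⌊118/34⌋ − ⌊97/34⌋ = 3 − 2 = 1
n=5: ⌊(6·21+13)/34⌋ − ⌊(5·21+13)/34⌋ = ⌊139/34⌋ − ⌊118/34⌋ = 4 − 3 = 1
n=6: ⌊(7·21+13)/34⌋ − ⌊(6·21+13)/34⌋ = ⌊160/34⌋ − ⌊139/34⌋ = 4 − 4 = 0
n=7: ⌊(8·21+13)/34⌋ − ⌊(7·21+13)/34⌋ = ⌊181/34⌋ − ⌊160/34⌋ = 5 − 4 = 1
n=8: ⌊(9·21+13)/34⌋ − ⌊(8·21+13)/34⌋ = ⌊202/34⌋ − ⌊181/34⌋ = 5 − 5 = 0
n=9: ⌊(10·21+13)/34⌋ − ⌊(9·21+13)/34⌋ = ⌊223/34⌋ − ⌊202/34⌋ = 6 − 5 = 1
n=10: ⌊(11·21+13)/34⌋ − ⌊(10·21+13)/34⌋ = ⌊244/34⌋ − ⌊223/34⌋ = 7 − 6 = 1
n=11: ⌊(12·21+13)/34⌋ − ⌊(11·21+13)/34⌋ = ⌊265/34⌋ − ⌊244/34⌋ = 7 − 7 = 0
n=12: ⌊(13·21+13)/34⌋ − ⌊(12·21+13)/34⌋ = ⌊286/34⌋ − ⌊265/34⌋ = 8 − 7 = 1
n=13: ⌊(14·21+13)/34⌋ − ⌊(13·21+13)/34⌋ = ⌊307/34⌋ − ⌊286/34⌋ = 9 − 8 = 1
n=14: ⌊(15·21+13)/34⌋ − ⌊(14·21+13)/34⌋ = ⌊328/34⌋ − ⌊307/34⌋ = 9 − 9 = 0
n=15: ⌊(16·21+13)/34⌋ − ⌊(15·21+13)/34⌋ = ⌊349/34⌋ − ⌊328/34⌋ = 10 − 9 = 1
n=16: ⌊(17·21+13)/34⌋ − ⌊(16·21+13)/34⌋ = ⌊370/34⌋ − ⌊349/34⌋ = 10 − 10 = 0
n=17: ⌊(18·21+13)/34⌋ − ⌊(17·21+13)/34⌋ = ⌊391/34⌋ − ⌊370/34⌋ = 11 − 10 = 1
n=18: ⌊(19·21+13)/34⌋ − ⌊(18·21+13)/34⌋ = ⌊412/34⌋ − ⌊391/34⌋ = 12 − 11 = 1
n=19: ⌊(20·21+13)/34⌋ − ⌊(19·21+13)/34⌋ = ⌊433/34⌋ − ⌊412/34⌋ = 12 − 12 = 0
n=20: ⌊(21·21+13)/34⌋ − ⌊(20·21+13)/34⌋ = ⌊454/34⌋ − ⌊433/34⌋ = 13 − 12 = 1
n=21: ⌊(22·21+13)/34⌋ − ⌊(21·21+13)/34⌋ = ⌊475/34⌋ − ⌊454/34⌋ = 13 − 13 = 0
n=22: ⌊(23·21+13)/34⌋ − ⌊(22·21+13)/34⌋ = ⌊496/34⌋ − ⌊475/34⌋ = 14 − 13 = 1
n=23: ⌊(24·21+13)/34⌋ − ⌊(23·21+13)/34⌋ = ⌊517/34⌋ − ⌊496/34⌋ = 15 − 14 = 1
n=24: ⌊(25·21+13)/34⌋ − ⌊(24·21+13)/34⌋ = ⌊538/34⌋ − ⌊517/34⌋ = 15 − 15 = 0
n=25: ⌊(26·21+13)/34⌋ − ⌊(25·21+13)/34⌋ = ⌊559/34⌋ − ⌊538/34⌋ = 16 − 15 = 1
n=26: ⌊(27·21+13)/34⌋ − ⌊(26·21+13)/34⌋ = ⌊580/34⌋ − ⌊559/34⌋ = 17 − 16 = 1
n=27: ⌊(28·21+13)/34⌋ − ⌊(27·21+13)/34⌋ = ⌊601/34⌋ − ⌊580/34⌋ = 17 − 17 = 0
n=28: ⌊(29·21+13)/34⌋ − ⌊(28·21+13)/34⌋ = ⌊622/34⌋ − ⌊601/34⌋ = 18 − 17 = 1
n=29: ⌊(30·21+13)/34⌋ − ⌊(29·21+13)/34⌋ = ⌊643/34⌋ − ⌊622/34⌋ = 18 − 18 = 0
n=30: ⌊(31·21+13)/34⌋ − ⌊(30·21+13)/34⌋ = ⌊664/34⌋ − ⌊643/34⌋ = 19 − 18 = 1
n=31: ⌊(32·21+13)/34⌋ − ⌊(31·21+13)/34⌋ = ⌊685/34⌋ − ⌊664/34⌋ = 20 − 19 = 1
n=32: ⌊(33·21+13)/34⌋ − ⌊(32·21+13)/34⌋ = ⌊706/34⌋ − ⌊685/34⌋ = 20 − 20 = 0
n=33: ⌊(34·21+13)/34⌋ − ⌊(33·21+13)/34⌋ = ⌊727/34⌋ − ⌊706/34⌋ = 21 − 20 = 1
n=34: ⌊(35·21+13)/34⌋ − ⌊(34·21+13)/34⌋ = ⌊748/34⌋ − ⌊727/34⌋ = 22 − 21 = 1
n=35: ⌊(36·21+13)/34⌋ − ⌊(35·21+13)/34⌋ = ⌊769/34⌋ − ⌊748/34⌋ = 22 − 22 = 0
n=36: ⌊(37·21+13)/34⌋ − ⌊(36·21+13)/34⌋ = ⌊790/34⌋ − ⌊769/34⌋ = 23 − 22 = 1
n=37: ⌊(38·21+13)/34⌋ − ⌊(37·21+13)/34⌋ = ⌊811/34⌋ − ⌊790/34⌋ = 23 − 23 = 0
n=38: ⌊(39·21+13)/34⌋ − ⌊(38·21+13)/34⌋ = ⌊832/34⌋ − ⌊811/34⌋ = 24 − 23 = 1
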